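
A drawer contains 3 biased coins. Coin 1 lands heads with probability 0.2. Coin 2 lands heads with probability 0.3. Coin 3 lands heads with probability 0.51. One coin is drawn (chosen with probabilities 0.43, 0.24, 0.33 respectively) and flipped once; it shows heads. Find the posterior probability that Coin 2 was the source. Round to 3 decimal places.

Posterior probability ≈ 0.221

P(heads|C1) = 0.2; P(heads|C2) = 0.3; P(heads|C3) = 0.51.
Prior × likelihood for each source: 0.43·0.2=0.08600, 0.24·0.3=0.07200, 0.33·0.51=0.1683. Summing gives P(heads) = 0.32630.
P(Coin 2 | heads) = 0.07200 / 0.32630 = 0.221.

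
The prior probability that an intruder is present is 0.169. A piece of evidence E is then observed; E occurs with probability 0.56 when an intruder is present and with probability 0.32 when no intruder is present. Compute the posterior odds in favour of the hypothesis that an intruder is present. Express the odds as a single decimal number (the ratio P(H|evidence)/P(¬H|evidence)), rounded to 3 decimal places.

Posterior odds ≈ 0.356

Prior odds = 0.169/(1−0.169) = 0.20337.
Likelihood ratio for E = 0.56/0.32 = 1.7500.
Posterior odds = prior odds × LR = 0.35590.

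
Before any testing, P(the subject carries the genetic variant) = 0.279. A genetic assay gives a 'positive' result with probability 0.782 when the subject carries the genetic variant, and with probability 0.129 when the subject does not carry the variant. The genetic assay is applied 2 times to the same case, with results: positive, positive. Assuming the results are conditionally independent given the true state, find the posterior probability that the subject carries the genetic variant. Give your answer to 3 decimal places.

Posterior P(H) ≈ 0.934

Let H be the event that the subject carries the genetic variant; start with P(H) = 0.279. P('positive'|H) = 0.782, P('positive'|¬H) = 0.129.
Update on result 1 ('positive'): P(H) ← 0.782·0.2790 / (0.782·0.2790 + 0.129·0.7210) = 0.21818/0.31119 = 0.7011.
Update on result 2 ('positive'): P(H) ← 0.782·0.7011 / (0.782·0.7011 + 0.129·0.2989) = 0.54827/0.58683 = 0.9343.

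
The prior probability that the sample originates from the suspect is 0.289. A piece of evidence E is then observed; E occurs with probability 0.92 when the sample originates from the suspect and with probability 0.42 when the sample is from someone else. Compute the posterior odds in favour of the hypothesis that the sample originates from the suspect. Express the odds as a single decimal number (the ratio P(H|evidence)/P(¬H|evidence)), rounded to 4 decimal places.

Prior odds = 0.289/(1−0.289) = 0.40647. In log-odds, ln(0.40647) = -0.90025.
Add log likelihood ratio: ln(2.1905) = 0.78412.
Posterior log-odds = -0.11613, so posterior odds = exp(-0.11613) = 0.89036.

Posterior odds ≈ 0.8904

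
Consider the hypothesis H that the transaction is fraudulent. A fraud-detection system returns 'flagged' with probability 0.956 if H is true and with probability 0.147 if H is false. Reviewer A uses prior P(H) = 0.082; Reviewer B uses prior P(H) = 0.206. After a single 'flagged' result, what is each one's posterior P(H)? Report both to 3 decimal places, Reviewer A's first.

Reviewer A: 0.367; Reviewer B: 0.628

The likelihood ratio for a 'flagged' result is 0.956/0.147 = 6.5034.
Reviewer A: prior odds 0.082/0.918 = 0.089325; posterior odds 0.58091; posterior probability 0.367.
Reviewer B: prior odds 0.206/0.794 = 0.25945; posterior odds 1.6873; posterior probability 0.628.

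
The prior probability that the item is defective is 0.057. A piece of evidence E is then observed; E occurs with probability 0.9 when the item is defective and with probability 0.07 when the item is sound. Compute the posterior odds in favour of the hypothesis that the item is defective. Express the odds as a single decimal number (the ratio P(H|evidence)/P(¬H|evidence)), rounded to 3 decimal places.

Prior odds = 0.057/(1−0.057) = 0.060445.
Likelihood ratio for E = 0.9/0.07 = 12.857.
Posterior odds = prior odds × LR = 0.77715.

Posterior odds ≈ 0.777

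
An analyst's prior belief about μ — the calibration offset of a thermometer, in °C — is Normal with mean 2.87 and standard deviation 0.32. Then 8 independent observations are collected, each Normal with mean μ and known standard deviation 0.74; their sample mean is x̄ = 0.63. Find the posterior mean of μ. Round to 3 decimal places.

With known σ, the Normal prior is conjugate. Weight on the data is w = (n/σ²)/(n/σ² + 1/τ₀²) = 14.6092/(14.6092+9.76562) = 0.59936.
Posterior mean = w·x̄ + (1−w)·μ₀ = 0.59936·0.63 + 0.40064·2.87 = 1.527.

Posterior mean ≈ 1.527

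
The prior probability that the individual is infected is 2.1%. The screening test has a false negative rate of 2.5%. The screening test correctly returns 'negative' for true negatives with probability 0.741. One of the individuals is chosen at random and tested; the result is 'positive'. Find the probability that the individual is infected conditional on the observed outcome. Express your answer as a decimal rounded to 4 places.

P(H | E) ≈ 0.0747

Write H for 'the individual is infected'. Prior odds H:¬H = 0.021/0.979 = 0.021450. For the 'positive' outcome, the likelihood ratio is 0.975/0.259 = 3.7645.
Posterior odds = 0.021450 × 3.7645 = 0.080750, so P(H|E) = 0.080750/(1+0.080750) = 0.0747.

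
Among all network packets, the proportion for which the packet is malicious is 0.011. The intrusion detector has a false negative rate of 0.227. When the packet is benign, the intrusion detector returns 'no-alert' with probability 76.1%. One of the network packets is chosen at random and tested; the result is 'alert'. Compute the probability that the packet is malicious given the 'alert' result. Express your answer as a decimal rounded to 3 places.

P(H | E) ≈ 0.035

Let H be the event that the packet is malicious. P(H) = 0.011, so P(¬H) = 0.989. With E the 'alert' result, P(E|H) = 0.773 and P(E|¬H) = 0.239.
P(E) = 0.773·0.011 + 0.239·0.989 = 0.0085030 + 0.23637 = 0.24487.
By Bayes' theorem, P(H|E) = 0.0085030 / 0.24487 = 0.035.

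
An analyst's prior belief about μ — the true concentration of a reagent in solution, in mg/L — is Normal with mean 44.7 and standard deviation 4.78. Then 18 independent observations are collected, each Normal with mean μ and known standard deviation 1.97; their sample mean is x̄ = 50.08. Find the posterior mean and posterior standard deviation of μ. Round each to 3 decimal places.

Posterior mean ≈ 50.030; posterior SD ≈ 0.462

With known σ, the Normal prior is conjugate. Weight on the data is w = (n/σ²)/(n/σ² + 1/τ₀²) = 4.63810/(4.63810+0.0437667) = 0.99065.
Posterior mean = w·x̄ + (1−w)·μ₀ = 0.99065·50.08 + 0.0093481·44.7 = 50.030. Posterior variance = 1/(4.63810+0.0437667) = 0.213590, so SD = 0.462.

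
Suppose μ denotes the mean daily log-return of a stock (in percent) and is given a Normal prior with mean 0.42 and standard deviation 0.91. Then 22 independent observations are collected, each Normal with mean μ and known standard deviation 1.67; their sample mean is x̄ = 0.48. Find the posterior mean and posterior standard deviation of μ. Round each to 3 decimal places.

Posterior mean ≈ 0.472; posterior SD ≈ 0.332

Prior precision 1/τ₀² = 1/0.91² = 1.20758; data precision n/σ² = 22/1.67² = 7.88841.
Posterior precision = 1.20758 + 7.88841 = 9.09600, giving posterior SD = 1/√9.09600 = 0.332.
Posterior mean = (1.20758·0.42 + 7.88841·0.48) / 9.09600 = 0.472.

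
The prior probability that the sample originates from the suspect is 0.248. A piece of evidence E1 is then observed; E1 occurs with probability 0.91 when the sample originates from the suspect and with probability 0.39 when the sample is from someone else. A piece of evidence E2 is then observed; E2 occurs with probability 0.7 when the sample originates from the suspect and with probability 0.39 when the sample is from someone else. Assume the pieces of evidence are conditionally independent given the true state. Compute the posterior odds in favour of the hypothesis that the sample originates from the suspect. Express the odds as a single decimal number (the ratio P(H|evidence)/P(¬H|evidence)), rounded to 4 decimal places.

Prior odds = 0.248/(1−0.248) = 0.32979. In log-odds, ln(0.32979) = -1.1093.
Add log likelihood ratios: ln(2.3333) + ln(1.7949) = 1.4322.
Posterior log-odds = 0.32292, so posterior odds = exp(0.32292) = 1.3812.

Posterior odds ≈ 1.3812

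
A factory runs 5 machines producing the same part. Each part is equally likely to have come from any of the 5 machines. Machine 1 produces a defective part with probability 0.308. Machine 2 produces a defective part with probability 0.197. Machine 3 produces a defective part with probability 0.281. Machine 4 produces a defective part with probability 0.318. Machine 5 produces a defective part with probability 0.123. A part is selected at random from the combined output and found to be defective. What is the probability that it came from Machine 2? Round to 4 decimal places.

Tabulate prior·likelihood by source: [1] prior 0.2, lik 0.308, product 0.06160; [2] prior 0.2, lik 0.197, product 0.03940; [3] prior 0.2, lik 0.281, product 0.05620; [4] prior 0.2, lik 0.318, product 0.06360; [5] prior 0.2, lik 0.123, product 0.02460.
Normalizing constant = 0.24540; the posterior for Machine 2 is its product over the sum, 0.03940/0.24540 = 0.1606.

Posterior probability ≈ 0.1606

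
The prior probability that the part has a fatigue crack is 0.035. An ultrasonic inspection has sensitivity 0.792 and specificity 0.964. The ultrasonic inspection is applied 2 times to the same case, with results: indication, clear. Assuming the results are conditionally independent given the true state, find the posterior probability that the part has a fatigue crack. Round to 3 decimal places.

With H the event that the part has a fatigue crack, the joint likelihood of the observed sequence is P(data|H) = 0.792·0.208 = 0.16474 and P(data|¬H) = 0.036·0.964 = 0.034704.
Bayes: P(H|data) = 0.035·0.16474 / (0.035·0.16474 + 0.965·0.034704) = 0.0057658/0.039255 = 0.1469.

Posterior P(H) ≈ 0.147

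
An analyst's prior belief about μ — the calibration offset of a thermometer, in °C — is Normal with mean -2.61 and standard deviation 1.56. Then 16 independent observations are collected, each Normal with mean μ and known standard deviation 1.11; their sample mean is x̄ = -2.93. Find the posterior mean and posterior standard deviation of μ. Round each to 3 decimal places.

Prior precision 1/τ₀² = 1/1.56² = 0.410914; data precision n/σ² = 16/1.11² = 12.9860.
Posterior precision = 0.410914 + 12.9860 = 13.3969, giving posterior SD = 1/√13.3969 = 0.273.
Posterior mean = (0.410914·-2.61 + 12.9860·-2.93) / 13.3969 = -2.920.

Posterior mean ≈ -2.920; posterior SD ≈ 0.273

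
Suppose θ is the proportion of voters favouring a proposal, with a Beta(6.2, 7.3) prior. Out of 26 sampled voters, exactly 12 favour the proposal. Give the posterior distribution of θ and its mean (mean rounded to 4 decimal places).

Posterior: Beta(18.2, 21.3); mean ≈ 0.4608

Observing 12 successes and 14 failures updates Beta(6.2, 7.3) by adding the success and failure counts to the two shape parameters: α = 6.2+12 = 18.2, β = 7.3+14 = 21.3.
Posterior mean = α/(α+β) = 18.2/39.5 = 0.4608.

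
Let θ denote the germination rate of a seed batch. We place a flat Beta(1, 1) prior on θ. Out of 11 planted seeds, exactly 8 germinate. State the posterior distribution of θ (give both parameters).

Posterior: Beta(9, 4)

Observing 8 successes and 3 failures updates Beta(1, 1) by adding the success and failure counts to the two shape parameters: α = 1+8 = 9, β = 1+3 = 4.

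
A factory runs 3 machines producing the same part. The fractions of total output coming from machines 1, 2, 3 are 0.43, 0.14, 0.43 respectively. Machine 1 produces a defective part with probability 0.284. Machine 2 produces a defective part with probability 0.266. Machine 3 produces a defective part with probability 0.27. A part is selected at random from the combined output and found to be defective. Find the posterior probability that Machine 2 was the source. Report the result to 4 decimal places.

Posterior probability ≈ 0.1352

P(defective|M1) = 0.284; P(defective|M2) = 0.266; P(defective|M3) = 0.27.
Prior × likelihood for each source: 0.43·0.284=0.1221, 0.14·0.266=0.03724, 0.43·0.27=0.1161. Summing gives P(defective) = 0.27546.
P(Machine 2 | defective) = 0.03724 / 0.27546 = 0.1352.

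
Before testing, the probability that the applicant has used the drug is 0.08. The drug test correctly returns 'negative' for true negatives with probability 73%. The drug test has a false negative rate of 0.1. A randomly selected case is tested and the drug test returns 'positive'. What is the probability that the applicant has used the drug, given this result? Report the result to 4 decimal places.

P(H | E) ≈ 0.2247

Write H for 'the applicant has used the drug'. Prior odds H:¬H = 0.08/0.92 = 0.086957. For the 'positive' outcome, the likelihood ratio is 0.9/0.27 = 3.3333.
Posterior odds = 0.086957 × 3.3333 = 0.28986, so P(H|E) = 0.28986/(1+0.28986) = 0.2247.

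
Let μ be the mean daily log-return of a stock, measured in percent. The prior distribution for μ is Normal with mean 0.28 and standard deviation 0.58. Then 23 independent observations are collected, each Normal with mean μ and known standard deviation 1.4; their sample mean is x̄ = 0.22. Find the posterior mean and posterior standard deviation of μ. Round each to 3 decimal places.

With known σ, the Normal prior is conjugate. Weight on the data is w = (n/σ²)/(n/σ² + 1/τ₀²) = 11.7347/(11.7347+2.97265) = 0.79788.
Posterior mean = w·x̄ + (1−w)·μ₀ = 0.79788·0.22 + 0.20212·0.28 = 0.232. Posterior variance = 1/(11.7347+2.97265) = 0.0679932, so SD = 0.261.

Posterior mean ≈ 0.232; posterior SD ≈ 0.261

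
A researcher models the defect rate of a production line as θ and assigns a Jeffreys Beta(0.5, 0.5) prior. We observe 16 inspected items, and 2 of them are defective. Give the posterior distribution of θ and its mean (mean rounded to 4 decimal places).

Observing 2 successes and 14 failures updates Beta(0.5, 0.5) by adding the success and failure counts to the two shape parameters: α = 0.5+2 = 2.5, β = 0.5+14 = 14.5.
Posterior mean = α/(α+β) = 2.5/17 = 0.1471.

Posterior: Beta(2.5, 14.5); mean ≈ 0.1471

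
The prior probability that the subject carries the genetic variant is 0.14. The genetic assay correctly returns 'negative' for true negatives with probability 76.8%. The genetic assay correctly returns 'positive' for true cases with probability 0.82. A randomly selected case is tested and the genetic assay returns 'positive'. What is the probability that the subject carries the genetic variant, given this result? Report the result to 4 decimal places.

P(H | E) ≈ 0.3652

Write H for 'the subject carries the genetic variant'. Prior odds H:¬H = 0.14/0.86 = 0.16279. For the 'positive' outcome, the likelihood ratio is 0.82/0.232 = 3.5345.
Posterior odds = 0.16279 × 3.5345 = 0.57538, so P(H|E) = 0.57538/(1+0.57538) = 0.3652.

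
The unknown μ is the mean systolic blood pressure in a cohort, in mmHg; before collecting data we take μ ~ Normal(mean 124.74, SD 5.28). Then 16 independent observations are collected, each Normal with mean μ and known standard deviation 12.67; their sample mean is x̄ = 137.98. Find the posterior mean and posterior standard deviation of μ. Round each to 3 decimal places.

Prior precision 1/τ₀² = 1/5.28² = 0.0358701; data precision n/σ² = 16/12.67² = 0.0996705.
Posterior precision = 0.0358701 + 0.0996705 = 0.135541, giving posterior SD = 1/√0.135541 = 2.716.
Posterior mean = (0.0358701·124.74 + 0.0996705·137.98) / 0.135541 = 134.476.

Posterior mean ≈ 134.476; posterior SD ≈ 2.716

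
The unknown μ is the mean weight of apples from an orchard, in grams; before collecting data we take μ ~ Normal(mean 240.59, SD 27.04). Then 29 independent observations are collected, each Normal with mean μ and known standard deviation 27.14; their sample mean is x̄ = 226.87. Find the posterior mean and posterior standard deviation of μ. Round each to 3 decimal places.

With known σ, the Normal prior is conjugate. Weight on the data is w = (n/σ²)/(n/σ² + 1/τ₀²) = 0.0393712/(0.0393712+0.00136769) = 0.96643.
Posterior mean = w·x̄ + (1−w)·μ₀ = 0.96643·226.87 + 0.033572·240.59 = 227.331. Posterior variance = 1/(0.0393712+0.00136769) = 24.5466, so SD = 4.954.

Posterior mean ≈ 227.331; posterior SD ≈ 4.954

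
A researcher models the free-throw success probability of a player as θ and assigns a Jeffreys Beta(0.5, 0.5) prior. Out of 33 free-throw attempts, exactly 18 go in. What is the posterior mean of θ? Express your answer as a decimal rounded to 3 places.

Posterior mean ≈ 0.544

Observing 18 successes and 15 failures updates Beta(0.5, 0.5) by adding the success and failure counts to the two shape parameters: α = 0.5+18 = 18.5, β = 0.5+15 = 15.5.
E[θ | data] = 18.5/(18.5+15.5) = 0.544.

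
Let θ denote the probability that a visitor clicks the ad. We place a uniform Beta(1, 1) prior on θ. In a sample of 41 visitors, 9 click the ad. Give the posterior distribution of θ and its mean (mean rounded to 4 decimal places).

Posterior: Beta(10, 33); mean ≈ 0.2326

Observing 9 successes and 32 failures updates Beta(1, 1) by adding the success and failure counts to the two shape parameters: α = 1+9 = 10, β = 1+32 = 33.
E[θ | data] = 10/(10+33) = 0.2326.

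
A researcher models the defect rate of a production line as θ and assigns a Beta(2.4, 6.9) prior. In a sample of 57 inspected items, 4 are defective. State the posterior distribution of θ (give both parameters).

Posterior: Beta(6.4, 59.9)

Observing 4 successes and 53 failures updates Beta(2.4, 6.9) by adding the success and failure counts to the two shape parameters: α = 2.4+4 = 6.4, β = 6.9+53 = 59.9.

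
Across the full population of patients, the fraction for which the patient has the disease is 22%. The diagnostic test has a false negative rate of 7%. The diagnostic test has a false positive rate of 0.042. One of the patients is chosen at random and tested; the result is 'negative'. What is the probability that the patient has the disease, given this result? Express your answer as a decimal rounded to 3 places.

Write H for 'the patient has the disease'. Prior odds H:¬H = 0.22/0.78 = 0.28205. For the 'negative' outcome, the likelihood ratio is 0.07/0.958 = 0.073069.
Posterior odds = 0.28205 × 0.073069 = 0.020609, so P(H|E) = 0.020609/(1+0.020609) = 0.020.

P(H | E) ≈ 0.020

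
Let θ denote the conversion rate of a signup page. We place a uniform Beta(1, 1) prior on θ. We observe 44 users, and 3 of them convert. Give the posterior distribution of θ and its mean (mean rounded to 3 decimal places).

Observing 3 successes and 41 failures updates Beta(1, 1) by adding the success and failure counts to the two shape parameters: α = 1+3 = 4, β = 1+41 = 42.
Posterior mean = α/(α+β) = 4/46 = 0.087.

Posterior: Beta(4, 42); mean ≈ 0.087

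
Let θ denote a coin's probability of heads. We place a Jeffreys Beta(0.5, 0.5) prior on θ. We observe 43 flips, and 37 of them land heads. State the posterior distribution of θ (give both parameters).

Observing 37 successes and 6 failures updates Beta(0.5, 0.5) by adding the success and failure counts to the two shape parameters: α = 0.5+37 = 37.5, β = 0.5+6 = 6.5.

Posterior: Beta(37.5, 6.5)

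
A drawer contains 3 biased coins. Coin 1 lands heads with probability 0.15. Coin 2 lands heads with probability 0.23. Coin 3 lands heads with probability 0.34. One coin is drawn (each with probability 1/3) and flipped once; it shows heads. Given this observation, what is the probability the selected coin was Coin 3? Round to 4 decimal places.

Posterior probability ≈ 0.4722

Tabulate prior·likelihood by source: [1] prior 0.333333, lik 0.15, product 0.05000; [2] prior 0.333333, lik 0.23, product 0.07667; [3] prior 0.333333, lik 0.34, product 0.1133.
Normalizing constant = 0.24000; the posterior for Coin 3 is its product over the sum, 0.1133/0.24000 = 0.4722.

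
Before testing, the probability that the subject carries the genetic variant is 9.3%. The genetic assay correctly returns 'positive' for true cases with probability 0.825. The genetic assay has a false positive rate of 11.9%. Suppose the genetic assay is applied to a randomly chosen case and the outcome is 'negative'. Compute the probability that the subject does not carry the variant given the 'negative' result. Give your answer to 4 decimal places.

Write H for 'the subject carries the genetic variant'. Prior odds H:¬H = 0.093/0.907 = 0.10254. For the 'negative' outcome, the likelihood ratio is 0.175/0.881 = 0.19864.
Posterior odds = 0.10254 × 0.19864 = 0.020368, so P(H|E) = 0.020368/(1+0.020368) = 0.0200. Then P(¬H|E) = 1 − 0.0200 = 0.9800.

P(¬H | E) ≈ 0.9800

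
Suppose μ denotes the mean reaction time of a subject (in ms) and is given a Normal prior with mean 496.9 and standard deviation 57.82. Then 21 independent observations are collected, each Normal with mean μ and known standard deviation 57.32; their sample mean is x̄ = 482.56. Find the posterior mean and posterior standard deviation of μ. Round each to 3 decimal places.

Posterior mean ≈ 483.201; posterior SD ≈ 12.225

With known σ, the Normal prior is conjugate. Weight on the data is w = (n/σ²)/(n/σ² + 1/τ₀²) = 0.00639156/(0.00639156+0.00029912) = 0.95529.
Posterior mean = w·x̄ + (1−w)·μ₀ = 0.95529·482.56 + 0.044707·496.9 = 483.201. Posterior variance = 1/(0.00639156+0.00029912) = 149.462, so SD = 12.225.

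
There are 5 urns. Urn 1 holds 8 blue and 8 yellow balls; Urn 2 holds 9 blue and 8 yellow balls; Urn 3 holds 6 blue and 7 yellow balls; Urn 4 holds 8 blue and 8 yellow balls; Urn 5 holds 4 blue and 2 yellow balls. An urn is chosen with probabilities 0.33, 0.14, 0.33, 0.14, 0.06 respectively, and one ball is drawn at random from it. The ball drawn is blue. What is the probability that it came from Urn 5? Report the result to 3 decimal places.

Posterior probability ≈ 0.080

Tabulate prior·likelihood by source: [1] prior 0.33, lik 0.5, product 0.1650; [2] prior 0.14, lik 0.5294, product 0.07412; [3] prior 0.33, lik 0.4615, product 0.1523; [4] prior 0.14, lik 0.5, product 0.07000; [5] prior 0.06, lik 0.6667, product 0.04000.
Normalizing constant = 0.50143; the posterior for Urn 5 is its product over the sum, 0.04000/0.50143 = 0.080.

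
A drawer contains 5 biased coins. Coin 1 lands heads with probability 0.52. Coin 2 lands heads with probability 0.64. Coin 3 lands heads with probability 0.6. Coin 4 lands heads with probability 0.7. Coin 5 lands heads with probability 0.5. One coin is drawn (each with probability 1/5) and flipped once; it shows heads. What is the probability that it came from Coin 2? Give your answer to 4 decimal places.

P(heads|C1) = 0.52; P(heads|C2) = 0.64; P(heads|C3) = 0.6; P(heads|C4) = 0.7; P(heads|C5) = 0.5.
Prior × likelihood for each source: 0.2·0.52=0.1040, 0.2·0.64=0.1280, 0.2·0.6=0.1200, 0.2·0.7=0.1400, 0.2·0.5=0.1000. Summing gives P(heads) = 0.59200.
P(Coin 2 | heads) = 0.1280 / 0.59200 = 0.2162.

Posterior probability ≈ 0.2162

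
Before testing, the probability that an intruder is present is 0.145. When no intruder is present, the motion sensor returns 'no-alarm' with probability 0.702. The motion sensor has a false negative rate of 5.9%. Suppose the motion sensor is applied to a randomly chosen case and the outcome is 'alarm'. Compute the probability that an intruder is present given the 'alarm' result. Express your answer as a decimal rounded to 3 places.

P(H | E) ≈ 0.349

Let H be the event that an intruder is present. P(H) = 0.145, so P(¬H) = 0.855. With E the 'alarm' result, P(E|H) = 0.941 and P(E|¬H) = 0.298.
P(E) = 0.941·0.145 + 0.298·0.855 = 0.13644 + 0.25479 = 0.39123.
By Bayes' theorem, P(H|E) = 0.13644 / 0.39123 = 0.349.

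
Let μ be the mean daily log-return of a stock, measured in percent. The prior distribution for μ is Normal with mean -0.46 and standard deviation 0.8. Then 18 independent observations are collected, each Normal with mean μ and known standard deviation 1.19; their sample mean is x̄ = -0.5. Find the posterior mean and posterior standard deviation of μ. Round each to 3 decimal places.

With known σ, the Normal prior is conjugate. Weight on the data is w = (n/σ²)/(n/σ² + 1/τ₀²) = 12.7110/(12.7110+1.56250) = 0.89053.
Posterior mean = w·x̄ + (1−w)·μ₀ = 0.89053·-0.5 + 0.10947·-0.46 = -0.496. Posterior variance = 1/(12.7110+1.56250) = 0.0700601, so SD = 0.265.

Posterior mean ≈ -0.496; posterior SD ≈ 0.265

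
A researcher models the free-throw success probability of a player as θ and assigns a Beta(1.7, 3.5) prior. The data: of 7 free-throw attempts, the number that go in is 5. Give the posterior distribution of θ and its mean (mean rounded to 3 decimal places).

Posterior: Beta(6.7, 5.5); mean ≈ 0.549

Observing 5 successes and 2 failures updates Beta(1.7, 3.5) by adding the success and failure counts to the two shape parameters: α = 1.7+5 = 6.7, β = 3.5+2 = 5.5.
Posterior mean = α/(α+β) = 6.7/12.2 = 0.549.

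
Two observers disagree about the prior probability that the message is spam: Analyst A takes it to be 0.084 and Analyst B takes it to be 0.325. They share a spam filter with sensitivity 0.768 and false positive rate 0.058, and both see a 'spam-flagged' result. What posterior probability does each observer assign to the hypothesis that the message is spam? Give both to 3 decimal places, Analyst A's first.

The likelihood ratio for a 'spam-flagged' result is 0.768/0.058 = 13.241.
Analyst A: prior odds 0.084/0.916 = 0.091703; posterior odds 1.2143; posterior probability 0.548.
Analyst B: prior odds 0.325/0.675 = 0.48148; posterior odds 6.3755; posterior probability 0.864.

Analyst A: 0.548; Analyst B: 0.864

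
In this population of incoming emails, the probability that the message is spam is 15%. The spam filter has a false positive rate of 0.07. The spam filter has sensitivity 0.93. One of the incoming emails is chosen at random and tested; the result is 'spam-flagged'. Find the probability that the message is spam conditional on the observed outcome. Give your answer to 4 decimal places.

P(H | E) ≈ 0.7010

Write H for 'the message is spam'. Prior odds H:¬H = 0.15/0.85 = 0.17647. For the 'spam-flagged' outcome, the likelihood ratio is 0.93/0.07 = 13.286.
Posterior odds = 0.17647 × 13.286 = 2.3445, so P(H|E) = 2.3445/(1+2.3445) = 0.7010.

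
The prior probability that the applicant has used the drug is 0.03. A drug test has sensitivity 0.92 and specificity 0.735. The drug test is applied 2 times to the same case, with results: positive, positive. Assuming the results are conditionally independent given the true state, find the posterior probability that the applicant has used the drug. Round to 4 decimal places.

Posterior P(H) ≈ 0.2715

Let H be the event that the applicant has used the drug; start with P(H) = 0.03. P('positive'|H) = 0.92, P('positive'|¬H) = 0.265.
Update on result 1 ('positive'): P(H) ← 0.92·0.0300 / (0.92·0.0300 + 0.265·0.9700) = 0.027600/0.28465 = 0.0970.
Update on result 2 ('positive'): P(H) ← 0.92·0.0970 / (0.92·0.0970 + 0.265·0.9030) = 0.089204/0.32851 = 0.2715.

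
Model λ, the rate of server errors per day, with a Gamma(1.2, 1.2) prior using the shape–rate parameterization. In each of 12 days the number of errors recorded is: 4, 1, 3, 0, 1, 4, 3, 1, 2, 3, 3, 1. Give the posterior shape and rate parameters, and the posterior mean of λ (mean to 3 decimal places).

The Poisson likelihood adds the total count to the shape and the number of exposure periods to the rate. Here ∑xᵢ = 26 and n = 12, so shape 1.2→27.2 and rate 1.2→13.2.
Posterior mean = shape/rate = 27.2/13.2 = 2.061.

Posterior: Gamma(shape=27.2, rate=13.2); mean ≈ 2.061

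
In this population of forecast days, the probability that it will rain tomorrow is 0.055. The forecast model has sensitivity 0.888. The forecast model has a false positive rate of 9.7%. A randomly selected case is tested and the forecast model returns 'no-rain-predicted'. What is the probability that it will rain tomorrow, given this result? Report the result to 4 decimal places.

P(H | E) ≈ 0.0072

Let H be the event that it will rain tomorrow. P(H) = 0.055, so P(¬H) = 0.945. With E the 'no-rain-predicted' result, P(E|H) = 0.112 and P(E|¬H) = 0.903.
P(E) = 0.112·0.055 + 0.903·0.945 = 0.0061600 + 0.85333 = 0.85950.
By Bayes' theorem, P(H|E) = 0.0061600 / 0.85950 = 0.0072.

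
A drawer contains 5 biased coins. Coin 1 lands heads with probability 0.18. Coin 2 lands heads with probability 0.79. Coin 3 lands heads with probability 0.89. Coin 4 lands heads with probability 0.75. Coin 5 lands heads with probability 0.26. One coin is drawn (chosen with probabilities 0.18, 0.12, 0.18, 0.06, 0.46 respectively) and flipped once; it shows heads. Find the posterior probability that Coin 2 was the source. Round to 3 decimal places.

P(heads|C1) = 0.18; P(heads|C2) = 0.79; P(heads|C3) = 0.89; P(heads|C4) = 0.75; P(heads|C5) = 0.26.
Prior × likelihood for each source: 0.18·0.18=0.03240, 0.12·0.79=0.09480, 0.18·0.89=0.1602, 0.06·0.75=0.04500, 0.46·0.26=0.1196. Summing gives P(heads) = 0.45200.
P(Coin 2 | heads) = 0.09480 / 0.45200 = 0.210.

Posterior probability ≈ 0.210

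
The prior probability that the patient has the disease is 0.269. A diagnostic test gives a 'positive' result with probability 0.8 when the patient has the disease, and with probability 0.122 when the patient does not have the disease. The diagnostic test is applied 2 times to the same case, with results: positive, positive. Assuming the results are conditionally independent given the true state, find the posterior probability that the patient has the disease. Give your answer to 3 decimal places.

Posterior P(H) ≈ 0.941

Let H be the event that the patient has the disease; start with P(H) = 0.269. P('positive'|H) = 0.8, P('positive'|¬H) = 0.122.
Update on result 1 ('positive'): P(H) ← 0.8·0.2690 / (0.8·0.2690 + 0.122·0.7310) = 0.21520/0.30438 = 0.7070.
Update on result 2 ('positive'): P(H) ← 0.8·0.7070 / (0.8·0.7070 + 0.122·0.2930) = 0.56561/0.60135 = 0.9406.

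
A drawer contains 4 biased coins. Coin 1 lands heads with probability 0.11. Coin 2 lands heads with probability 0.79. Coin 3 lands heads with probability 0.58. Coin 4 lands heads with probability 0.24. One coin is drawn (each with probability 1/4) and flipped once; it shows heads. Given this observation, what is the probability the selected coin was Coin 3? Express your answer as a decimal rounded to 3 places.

P(heads|C1) = 0.11; P(heads|C2) = 0.79; P(heads|C3) = 0.58; P(heads|C4) = 0.24.
Prior × likelihood for each source: 0.25·0.11=0.02750, 0.25·0.79=0.1975, 0.25·0.58=0.1450, 0.25·0.24=0.06000. Summing gives P(heads) = 0.43000.
P(Coin 3 | heads) = 0.1450 / 0.43000 = 0.337.

Posterior probability ≈ 0.337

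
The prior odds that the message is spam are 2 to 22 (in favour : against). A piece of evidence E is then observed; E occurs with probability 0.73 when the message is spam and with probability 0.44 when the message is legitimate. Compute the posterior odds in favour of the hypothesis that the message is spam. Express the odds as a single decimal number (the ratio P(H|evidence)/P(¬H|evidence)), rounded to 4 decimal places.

Posterior odds ≈ 0.1508

Prior odds = 2/22 = 0.090909.
Likelihood ratio for E = 0.73/0.44 = 1.6591.
Posterior odds = prior odds × LR = 0.15083.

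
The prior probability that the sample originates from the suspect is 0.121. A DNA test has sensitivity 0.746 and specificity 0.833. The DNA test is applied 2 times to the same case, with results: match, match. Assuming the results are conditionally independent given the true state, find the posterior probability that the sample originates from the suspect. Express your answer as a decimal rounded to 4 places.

Posterior P(H) ≈ 0.7331

With H the event that the sample originates from the suspect, the joint likelihood of the observed sequence is P(data|H) = 0.746·0.746 = 0.55652 and P(data|¬H) = 0.167·0.167 = 0.027889.
Bayes: P(H|data) = 0.121·0.55652 / (0.121·0.55652 + 0.879·0.027889) = 0.067338/0.091853 = 0.7331.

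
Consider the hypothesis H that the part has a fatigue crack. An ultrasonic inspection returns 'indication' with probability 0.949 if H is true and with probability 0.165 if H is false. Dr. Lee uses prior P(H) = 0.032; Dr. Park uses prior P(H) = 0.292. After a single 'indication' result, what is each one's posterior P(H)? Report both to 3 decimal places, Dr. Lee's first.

P('+'|H) = 0.949, P('+'|¬H) = 0.165.
Dr. Lee: numerator 0.949·0.032 = 0.030368; evidence = 0.030368+0.165·0.968 = 0.19009; posterior = 0.160.
Dr. Park: numerator 0.949·0.292 = 0.27711; evidence = 0.27711+0.165·0.708 = 0.39393; posterior = 0.703.

Dr. Lee: 0.160; Dr. Park: 0.703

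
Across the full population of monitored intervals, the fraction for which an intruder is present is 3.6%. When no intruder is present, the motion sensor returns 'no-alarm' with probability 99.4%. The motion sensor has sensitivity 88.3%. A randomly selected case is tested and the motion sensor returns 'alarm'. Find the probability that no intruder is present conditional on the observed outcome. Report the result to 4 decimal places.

Let H be the event that an intruder is present. P(H) = 0.036, so P(¬H) = 0.964. With E the 'alarm' result, P(E|H) = 0.883 and P(E|¬H) = 0.006.
P(E) = 0.883·0.036 + 0.006·0.964 = 0.031788 + 0.0057840 = 0.037572.
By Bayes' theorem, P(H|E) = 0.031788 / 0.037572 = 0.8461. Hence P(¬H|E) = 1 − 0.8461 = 0.1539.

P(¬H | E) ≈ 0.1539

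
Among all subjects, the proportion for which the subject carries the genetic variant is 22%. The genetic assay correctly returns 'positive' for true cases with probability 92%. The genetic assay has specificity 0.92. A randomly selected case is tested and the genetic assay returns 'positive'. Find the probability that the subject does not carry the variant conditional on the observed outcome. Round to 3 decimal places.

P(¬H | E) ≈ 0.236

Let H be the event that the subject carries the genetic variant. P(H) = 0.22, so P(¬H) = 0.78. With E the 'positive' result, P(E|H) = 0.92 and P(E|¬H) = 0.08.
P(E) = 0.92·0.22 + 0.08·0.78 = 0.20240 + 0.062400 = 0.26480.
By Bayes' theorem, P(H|E) = 0.20240 / 0.26480 = 0.764. Hence P(¬H|E) = 1 − 0.764 = 0.236.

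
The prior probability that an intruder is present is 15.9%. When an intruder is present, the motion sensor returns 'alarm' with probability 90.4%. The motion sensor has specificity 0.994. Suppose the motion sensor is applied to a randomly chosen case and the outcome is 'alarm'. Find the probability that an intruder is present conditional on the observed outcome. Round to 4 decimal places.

Write H for 'an intruder is present'. Prior odds H:¬H = 0.159/0.841 = 0.18906. For the 'alarm' outcome, the likelihood ratio is 0.904/0.006 = 150.67.
Posterior odds = 0.18906 × 150.67 = 28.485, so P(H|E) = 28.485/(1+28.485) = 0.9661.

P(H | E) ≈ 0.9661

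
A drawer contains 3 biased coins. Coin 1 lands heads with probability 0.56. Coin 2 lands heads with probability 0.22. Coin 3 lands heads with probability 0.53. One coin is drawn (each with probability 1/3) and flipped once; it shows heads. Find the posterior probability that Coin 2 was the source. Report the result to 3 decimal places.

P(heads|C1) = 0.56; P(heads|C2) = 0.22; P(heads|C3) = 0.53.
Prior × likelihood for each source: 0.333333·0.56=0.1867, 0.333333·0.22=0.07333, 0.333333·0.53=0.1767. Summing gives P(heads) = 0.43667.
P(Coin 2 | heads) = 0.07333 / 0.43667 = 0.168.

Posterior probability ≈ 0.168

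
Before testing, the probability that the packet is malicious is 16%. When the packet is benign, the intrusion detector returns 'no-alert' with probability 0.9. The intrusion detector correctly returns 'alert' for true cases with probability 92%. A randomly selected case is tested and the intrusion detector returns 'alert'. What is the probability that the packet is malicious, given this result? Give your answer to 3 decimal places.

Write H for 'the packet is malicious'. Prior odds H:¬H = 0.16/0.84 = 0.19048. For the 'alert' outcome, the likelihood ratio is 0.92/0.1 = 9.2000.
Posterior odds = 0.19048 × 9.2000 = 1.7524, so P(H|E) = 1.7524/(1+1.7524) = 0.637.

P(H | E) ≈ 0.637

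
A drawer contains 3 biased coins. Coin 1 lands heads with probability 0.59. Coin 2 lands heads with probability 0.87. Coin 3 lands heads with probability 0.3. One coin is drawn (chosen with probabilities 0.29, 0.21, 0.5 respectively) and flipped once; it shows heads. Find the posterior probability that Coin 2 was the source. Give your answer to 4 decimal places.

P(heads|C1) = 0.59; P(heads|C2) = 0.87; P(heads|C3) = 0.3.
Prior × likelihood for each source: 0.29·0.59=0.1711, 0.21·0.87=0.1827, 0.5·0.3=0.1500. Summing gives P(heads) = 0.50380.
P(Coin 2 | heads) = 0.1827 / 0.50380 = 0.3626.

Posterior probability ≈ 0.3626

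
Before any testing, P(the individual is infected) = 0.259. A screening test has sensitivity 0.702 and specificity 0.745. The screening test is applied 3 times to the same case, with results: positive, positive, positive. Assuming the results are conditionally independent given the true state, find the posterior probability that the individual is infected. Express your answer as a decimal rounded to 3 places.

With H the event that the individual is infected, the joint likelihood of the observed sequence is P(data|H) = 0.702·0.702·0.702 = 0.34595 and P(data|¬H) = 0.255·0.255·0.255 = 0.016581.
Bayes: P(H|data) = 0.259·0.34595 / (0.259·0.34595 + 0.741·0.016581) = 0.089601/0.10189 = 0.8794.

Posterior P(H) ≈ 0.879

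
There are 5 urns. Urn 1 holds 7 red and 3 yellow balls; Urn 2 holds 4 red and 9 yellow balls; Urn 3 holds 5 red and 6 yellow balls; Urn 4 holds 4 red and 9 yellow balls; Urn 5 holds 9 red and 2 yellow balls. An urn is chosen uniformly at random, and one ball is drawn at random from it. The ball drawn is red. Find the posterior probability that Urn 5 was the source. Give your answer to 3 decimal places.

P(red|Urn 1) = 0.7; P(red|Urn 2) = 0.3077; P(red|Urn 3) = 0.4545; P(red|Urn 4) = 0.3077; P(red|Urn 5) = 0.8182.
Prior × likelihood for each source: 0.2·0.7=0.1400, 0.2·0.3077=0.06154, 0.2·0.4545=0.09091, 0.2·0.3077=0.06154, 0.2·0.8182=0.1636. Summing gives P(red) = 0.51762.
P(Urn 5 | red) = 0.1636 / 0.51762 = 0.316.

Posterior probability ≈ 0.316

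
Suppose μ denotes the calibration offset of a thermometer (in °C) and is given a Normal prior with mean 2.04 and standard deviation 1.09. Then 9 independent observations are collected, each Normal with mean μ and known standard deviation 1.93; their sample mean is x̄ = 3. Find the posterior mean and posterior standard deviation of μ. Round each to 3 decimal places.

Posterior mean ≈ 2.752; posterior SD ≈ 0.554

Prior precision 1/τ₀² = 1/1.09² = 0.841680; data precision n/σ² = 9/1.93² = 2.41617.
Posterior precision = 0.841680 + 2.41617 = 3.25785, giving posterior SD = 1/√3.25785 = 0.554.
Posterior mean = (0.841680·2.04 + 2.41617·3) / 3.25785 = 2.752.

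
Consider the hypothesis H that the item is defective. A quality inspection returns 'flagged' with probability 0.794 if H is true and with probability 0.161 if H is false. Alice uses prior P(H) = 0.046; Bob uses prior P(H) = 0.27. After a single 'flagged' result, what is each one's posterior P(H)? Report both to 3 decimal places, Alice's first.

Alice: 0.192; Bob: 0.646

The likelihood ratio for a 'flagged' result is 0.794/0.161 = 4.9317.
Alice: prior odds 0.046/0.954 = 0.048218; posterior odds 0.23780; posterior probability 0.192.
Bob: prior odds 0.27/0.73 = 0.36986; posterior odds 1.8240; posterior probability 0.646.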